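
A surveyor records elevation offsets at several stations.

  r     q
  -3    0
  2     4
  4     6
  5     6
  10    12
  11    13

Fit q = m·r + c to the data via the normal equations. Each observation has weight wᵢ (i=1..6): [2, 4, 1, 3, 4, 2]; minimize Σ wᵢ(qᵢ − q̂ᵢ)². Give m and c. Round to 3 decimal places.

m = 0.953, c = 2.181

Entries of AᵀWA: Σwᵢ·r·r = 767, Σwᵢ·r = 83, Σwᵢ·1 = 16.
Moment sums: Σwᵢ·r·q = 912, Σwᵢ·q = 114.
AᵀWA·[m, c]ᵀ = AᵀWq becomes [[767, 83]; [83, 16]]·[m, c]ᵀ = [912, 114]ᵀ.
Δ = 767·16 − 83² = 5383.
m = (912·16 − 83·114)/5383 = 5130/5383; c = (767·114 − 83·912)/5383 = 11742/5383.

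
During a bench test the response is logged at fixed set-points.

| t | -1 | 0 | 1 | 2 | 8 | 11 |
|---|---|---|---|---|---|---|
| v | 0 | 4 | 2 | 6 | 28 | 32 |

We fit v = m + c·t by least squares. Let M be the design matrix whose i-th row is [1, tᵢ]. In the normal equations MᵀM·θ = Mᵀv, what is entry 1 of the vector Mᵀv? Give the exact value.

Entry 1 ↔ basis 1, so (Mᵀv)_{1} = Σᵢ vᵢ = (1)·(0) + (1)·(4) + (1)·(2) + (1)·(6) + (1)·(28) + (1)·(32) = 72.

72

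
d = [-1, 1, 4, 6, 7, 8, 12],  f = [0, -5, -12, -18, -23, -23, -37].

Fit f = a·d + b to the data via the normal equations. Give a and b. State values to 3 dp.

a = -2.827, b = -1.916

XᵀX·[a, b]ᵀ = Xᵀf reads: 311·a + 37·b = -950;  37·a + 7·b = -118.
(Σd·d = 311, Σd = 37, Σ1 = 7, Σd·f = -950, Σf = -118.)
Δ = 311·7 − 37² = 808.
a = ((-950)·7 − 37·(-118))/808 = -571/202; b = (311·(-118) − 37·(-950))/808 = -387/202.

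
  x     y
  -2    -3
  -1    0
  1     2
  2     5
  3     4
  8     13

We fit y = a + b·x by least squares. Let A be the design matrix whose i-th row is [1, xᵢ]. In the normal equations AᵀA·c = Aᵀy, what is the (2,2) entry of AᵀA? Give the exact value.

83

Row 2 ↔ basis x, column 2 ↔ basis x, so (AᵀA)_{2,2} = Σᵢ (x)·(x) = (-2)·(-2) + (-1)·(-1) + (1)·(1) + (2)·(2) + (3)·(3) + (8)·(8) = 83.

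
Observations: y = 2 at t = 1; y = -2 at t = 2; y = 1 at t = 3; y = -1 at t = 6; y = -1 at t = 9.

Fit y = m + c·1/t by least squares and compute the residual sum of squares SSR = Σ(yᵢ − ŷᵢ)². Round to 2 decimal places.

XᵀX·[m, c]ᵀ = Xᵀy reads: 5·m + (19/9)·c = -1;  (19/9)·m + (227/162)·c = 19/18.
(Σ1 = 5, Σ1/t = 19/9, Σ1/t·1/t = 227/162, Σy = -1, Σ1/t·y = 19/18.)
Determinant 5·(227/162) − (19/9)² = 413/162.
m = ((-1)·(227/162) − (19/9)·(19/18))/(413/162) = -84/59; c = (5·(19/18) − (19/9)·(-1))/(413/162) = 171/59.
Residuals: 31/59, -239/118, 86/59, -7/118, 6/59; SSR = 769/118.

SSR = 6.52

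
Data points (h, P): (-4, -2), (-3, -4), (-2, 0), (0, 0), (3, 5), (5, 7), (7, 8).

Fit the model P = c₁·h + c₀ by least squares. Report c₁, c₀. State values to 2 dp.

c₁ = 1.07, c₀ = 1.09

The normal equations are: 112·c₁ + 6·c₀ = 126;  6·c₁ + 7·c₀ = 14.
(Σh·h = 112, Σh = 6, Σ1 = 7, Σh·P = 126, ΣP = 14.)
Δ = 112·7 − 6² = 748.
c₁ = (126·7 − 6·14)/748 = 399/374; c₀ = (112·14 − 6·126)/748 = 203/187.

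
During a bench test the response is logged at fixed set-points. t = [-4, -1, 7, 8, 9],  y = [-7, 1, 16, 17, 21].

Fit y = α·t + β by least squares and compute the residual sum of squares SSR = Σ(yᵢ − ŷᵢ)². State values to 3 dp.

SSR = 3.885

Forming MᵀM = [[211, 19]; [19, 5]] and Mᵀy = [464, 48]ᵀ gives MᵀM·[α, β]ᵀ = Mᵀy.
Determinant 211·5 − 19² = 694.
α = (464·5 − 19·48)/694 = 704/347; β = (211·48 − 19·464)/694 = 656/347.
Residuals: -269/347, 395/347, -32/347, -389/347, 295/347; SSR = 1348/347.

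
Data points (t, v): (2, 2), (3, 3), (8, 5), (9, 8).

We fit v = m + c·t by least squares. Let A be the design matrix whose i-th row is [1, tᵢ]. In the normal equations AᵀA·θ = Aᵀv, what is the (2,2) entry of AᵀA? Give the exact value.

158

Row 2 ↔ basis t, column 2 ↔ basis t, so (AᵀA)_{2,2} = Σᵢ (t)·(t) = (2)·(2) + (3)·(3) + (8)·(8) + (9)·(9) = 158.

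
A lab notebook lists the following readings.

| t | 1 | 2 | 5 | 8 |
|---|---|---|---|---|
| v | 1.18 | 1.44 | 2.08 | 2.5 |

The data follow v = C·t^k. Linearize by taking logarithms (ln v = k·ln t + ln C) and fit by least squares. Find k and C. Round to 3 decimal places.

Let Y = ln v. Fitting Y = k·ln t + ln C by least squares:
Σln t = 4.3820, Σ(ln t)² = 7.3948, Σln v = 2.1788, Σln t·ln v = 3.3368.
Equations: 7.3948·k + 4.3820·ln C = 3.3368;  4.3820·k + 4·ln C = 2.1788.
Slope k = (n·Σln t·ln v − Σln t·Σln v)/(n·Σ(ln t)² − (Σln t)²) = (4·3.3368 − 4.3820·2.1788)/10.3771 = 0.36616; ln C = (Σln v − k·Σln t)/n = 0.14358, so C = exp(0.14358) = 1.15439.

k = 0.366, C = 1.154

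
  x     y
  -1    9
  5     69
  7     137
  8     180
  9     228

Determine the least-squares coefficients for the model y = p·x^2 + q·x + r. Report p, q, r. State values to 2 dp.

The normal system MᵀM·[p, q, r]ᵀ = Mᵀy is [[13684, 1708, 220]; [1708, 220, 28]; [220, 28, 5]]·[p, q, r]ᵀ = [38435, 4787, 623]ᵀ.
Row-reducing yields p = 8199/2758, q = -1457/788, r = 5724/1379.

p = 2.97, q = -1.85, r = 4.15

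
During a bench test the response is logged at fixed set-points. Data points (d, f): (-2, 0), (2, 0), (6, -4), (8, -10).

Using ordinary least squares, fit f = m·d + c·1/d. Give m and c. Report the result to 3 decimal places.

m = -1.144, c = 4.896

The normal equations are: 108·m + 4·c = -104;  4·m + (313/576)·c = -23/12.
Determinant 108·(313/576) − 4² = 683/16.
m = ((-104)·(313/576) − 4·(-23/12))/(683/16) = -7034/6147; c = (108·(-23/12) − 4·(-104))/(683/16) = 3344/683.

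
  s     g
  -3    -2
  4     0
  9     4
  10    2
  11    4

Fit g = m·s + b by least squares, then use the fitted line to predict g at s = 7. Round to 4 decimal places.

Sums needed: Σs·s = 327, Σs = 31, Σ1 = 5.
For Aᵀg: Σs·g = 106, Σg = 8.
Determinant 327·5 − 31² = 674.
m = (106·5 − 31·8)/674 = 141/337; b = (327·8 − 31·106)/674 = -335/337.
At s = 7: ĝ = (141/337)·(7) + (-335/337)·(1) = 652/337.

ĝ = 1.9347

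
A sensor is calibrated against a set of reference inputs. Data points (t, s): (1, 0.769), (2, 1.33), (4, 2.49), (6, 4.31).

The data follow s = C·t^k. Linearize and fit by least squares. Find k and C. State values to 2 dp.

k = 0.94, C = 0.73

With ln sᵢ as the transformed response and ln tᵢ as the regressor:
Σln t = 3.8712, Σ(ln t)² = 5.6127, Σln s = 2.3957, Σln t·ln s = 4.0800.
Equations: 5.6127·k + 3.8712·ln C = 4.0800;  3.8712·k + 4·ln C = 2.3957.
Slope k = (n·Σln t·ln s − Σln t·Σln s)/(n·Σ(ln t)² − (Σln t)²) = (4·4.0800 − 3.8712·2.3957)/7.4645 = 0.94390; ln C = (Σln s − k·Σln t)/n = -0.31457, so C = exp(-0.31457) = 0.73010.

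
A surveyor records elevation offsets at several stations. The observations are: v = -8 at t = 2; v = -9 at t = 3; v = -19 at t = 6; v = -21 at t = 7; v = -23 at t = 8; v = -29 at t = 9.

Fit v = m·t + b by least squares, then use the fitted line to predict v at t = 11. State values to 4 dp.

v̂ = -33.2232

From the data, Σt·t = 243, Σt = 35, Σ1 = 6.
Right-hand side: Σt·v = -749, Σv = -109.
det = 243·6 − 35² = 233.
m = ((-749)·6 − 35·(-109))/233 = -679/233; b = (243·(-109) − 35·(-749))/233 = -272/233.
At t = 11: v̂ = (-679/233)·(11) + (-272/233)·(1) = -7741/233.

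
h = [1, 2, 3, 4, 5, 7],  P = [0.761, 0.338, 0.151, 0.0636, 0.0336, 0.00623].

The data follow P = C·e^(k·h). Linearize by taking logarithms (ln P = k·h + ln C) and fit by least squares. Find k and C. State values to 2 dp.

k = -0.80, C = 1.66

Let Y = ln P. Fitting Y = k·h + ln C by least squares:
Σh = 22.0000, Σ(h)² = 104.0000, Σln P = -14.4751, Σh·ln P = -71.6493.
Equations: 104.0000·k + 22.0000·ln C = -71.6493;  22.0000·k + 6·ln C = -14.4751.
Slope k = (n·Σh·ln P − Σh·Σln P)/(n·Σ(h)² − (Σh)²) = (6·-71.6493 − 22.0000·-14.4751)/140.0000 = -0.79603; ln C = (Σln P − k·Σh)/n = 0.50628, so C = exp(0.50628) = 1.65911.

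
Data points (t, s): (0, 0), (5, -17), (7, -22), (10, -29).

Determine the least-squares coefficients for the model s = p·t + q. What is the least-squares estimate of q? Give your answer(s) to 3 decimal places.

The normal equations are: 174·p + 22·q = -529;  22·p + 4·q = -68.
Determinant 174·4 − 22² = 212.
p = ((-529)·4 − 22·(-68))/212 = -155/53; q = (174·(-68) − 22·(-529))/212 = -97/106.

q = -0.915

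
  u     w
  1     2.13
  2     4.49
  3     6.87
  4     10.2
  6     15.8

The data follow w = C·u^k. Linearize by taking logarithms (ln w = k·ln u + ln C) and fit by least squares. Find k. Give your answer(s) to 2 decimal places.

With ln wᵢ as the transformed response and ln uᵢ as the regressor:
Σln u = 4.9698, Σ(ln u)² = 6.8196, Σln w = 9.2675, Σln u·ln w = 11.3230.
Equations: 6.8196·k + 4.9698·ln C = 11.3230;  4.9698·k + 5·ln C = 9.2675.
Solving (det = 9.3990): k = 1.12321, ln C = 0.73708.

k = 1.12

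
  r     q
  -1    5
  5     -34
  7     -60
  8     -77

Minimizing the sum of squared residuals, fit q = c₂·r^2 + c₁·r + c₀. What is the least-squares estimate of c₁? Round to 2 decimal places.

Compute the Gram sums: Σr^2·r^2 = 7123, Σr^2·r = 979, Σr^2 = 139, Σr·r = 139, Σr = 19, Σ1 = 4.
And Σr^2·q = -8713, Σr·q = -1211, Σq = -166.
Solving the 3×3 system (Gaussian elimination) gives c₂ = -1183/1356, c₁ = -1339/452, c₀ = 979/339.

c₁ = -2.96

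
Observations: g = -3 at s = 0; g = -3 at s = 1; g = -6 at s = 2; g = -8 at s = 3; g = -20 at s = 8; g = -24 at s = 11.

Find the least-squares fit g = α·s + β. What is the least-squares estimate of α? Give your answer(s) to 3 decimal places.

α = -2.070

Forming AᵀA = [[199, 25]; [25, 6]] and Aᵀg = [-463, -64]ᵀ gives AᵀA·[α, β]ᵀ = Aᵀg.
Eliminating β: 6·(row 1) − 25·(row 2) gives 569·α = 6·(-463) − 25·(-64) = -1178, so α = -1178/569.
Then β = ((-64) − 25·(-1178/569))/6 = -1161/569.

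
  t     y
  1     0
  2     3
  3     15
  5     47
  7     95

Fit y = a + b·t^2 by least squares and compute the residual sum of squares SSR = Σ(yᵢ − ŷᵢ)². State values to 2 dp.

SSR = 4.73

Entries of XᵀX: Σ1 = 5, Σt^2 = 88, Σt^2·t^2 = 3124.
For Xᵀy: Σy = 160, Σt^2·y = 5977.
XᵀX·[a, b]ᵀ = Xᵀy becomes [[5, 88]; [88, 3124]]·[a, b]ᵀ = [160, 5977]ᵀ.
det = 5·3124 − 88² = 7876.
a = (160·3124 − 88·5977)/7876 = -594/179; b = (5·5977 − 88·160)/7876 = 15805/7876.
Residuals: 10331/7876, -3364/1969, 2031/7876, 1183/7876, -89/7876; SSR = 37243/7876.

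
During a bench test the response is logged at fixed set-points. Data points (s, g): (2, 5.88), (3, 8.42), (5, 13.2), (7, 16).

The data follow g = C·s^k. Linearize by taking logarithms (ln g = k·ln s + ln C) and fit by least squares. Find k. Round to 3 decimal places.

k = 0.813

Taking logs, ln g = k·ln s + ln C, so regress ln g on ln s.
Over the data: Σln s = 5.3471, Σ(ln s)² = 8.0643, Σln g = 9.2550, Σln s·ln g = 13.1166.
Normal system: [[8.0643, 5.3471]; [5.3471, 4]]·[k, ln C]ᵀ = [13.1166, 9.2550]ᵀ.
Δ = 8.0643·4 − (5.3471)² = 3.6655; k = (13.1166·4 − 5.3471·9.2550)/3.6655 = 0.81271, ln C = (8.0643·9.2550 − 5.3471·13.1166)/3.6655 = 1.22734.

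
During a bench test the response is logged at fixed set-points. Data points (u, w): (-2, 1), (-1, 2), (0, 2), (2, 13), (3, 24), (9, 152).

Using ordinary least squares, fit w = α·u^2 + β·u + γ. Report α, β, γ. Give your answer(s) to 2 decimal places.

α = 1.54, β = 2.85, γ = 1.74

The normal equations are: 6675·α + 755·β + 99·γ = 12586;  755·α + 99·β + 11·γ = 1462;  99·α + 11·β + 6·γ = 194.
Inverting the 3×3 Gram matrix, [α, β, γ]ᵀ = [158053/102804, 97641/34268, 44774/25701]ᵀ.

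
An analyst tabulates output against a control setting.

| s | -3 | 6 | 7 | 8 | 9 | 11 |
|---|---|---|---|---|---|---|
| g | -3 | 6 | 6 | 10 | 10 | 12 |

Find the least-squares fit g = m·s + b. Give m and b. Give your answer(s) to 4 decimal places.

m = 1.0838, b = -0.0307

Sums needed: Σs·s = 360, Σs = 38, Σ1 = 6.
Moment sums: Σs·g = 389, Σg = 41.
Normal equations: [[360, 38]; [38, 6]]·[m, b]ᵀ = [389, 41]ᵀ.
Eliminating b: 6·(row 1) − 38·(row 2) gives 716·m = 6·389 − 38·41 = 776, so m = 194/179.
Then b = (41 − 38·(194/179))/6 = -11/358.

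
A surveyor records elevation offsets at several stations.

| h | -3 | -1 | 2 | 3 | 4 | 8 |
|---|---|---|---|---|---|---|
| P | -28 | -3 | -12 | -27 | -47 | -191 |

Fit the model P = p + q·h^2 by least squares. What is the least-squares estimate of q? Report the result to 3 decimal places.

q = -2.981

With design matrix X, XᵀX = [[6, 103]; [103, 4531]] and XᵀP = [-308, -13522]ᵀ.
det = 6·4531 − 103² = 16577.
p = ((-308)·4531 − 103·(-13522))/16577 = -2782/16577; q = (6·(-13522) − 103·(-308))/16577 = -49408/16577.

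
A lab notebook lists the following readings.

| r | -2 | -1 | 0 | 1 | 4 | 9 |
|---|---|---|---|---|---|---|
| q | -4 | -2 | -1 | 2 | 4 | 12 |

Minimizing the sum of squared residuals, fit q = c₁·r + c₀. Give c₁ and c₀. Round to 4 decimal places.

From the data, Σr·r = 103, Σr = 11, Σ1 = 6.
Moment sums: Σr·q = 136, Σq = 11.
det = 103·6 − 11² = 497.
c₁ = (136·6 − 11·11)/497 = 695/497; c₀ = (103·11 − 11·136)/497 = -363/497.

c₁ = 1.3984, c₀ = -0.7304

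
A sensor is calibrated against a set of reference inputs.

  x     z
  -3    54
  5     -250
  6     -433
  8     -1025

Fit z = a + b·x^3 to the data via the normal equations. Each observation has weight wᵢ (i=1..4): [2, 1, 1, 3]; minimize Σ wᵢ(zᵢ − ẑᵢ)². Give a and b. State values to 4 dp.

a = -0.0787, b = -2.0019

Compute the Gram sums: Σwᵢ·1 = 7, Σwᵢ·x^3 = 1823, Σwᵢ·x^3·x^3 = 850171.
For AᵀWz: Σwᵢ·z = -3650, Σwᵢ·x^3·z = -1702094.
det = 7·850171 − 1823² = 2627868.
a = ((-3650)·850171 − 1823·(-1702094))/2627868 = -51697/656967; b = (7·(-1702094) − 1823·(-3650))/2627868 = -1315177/656967.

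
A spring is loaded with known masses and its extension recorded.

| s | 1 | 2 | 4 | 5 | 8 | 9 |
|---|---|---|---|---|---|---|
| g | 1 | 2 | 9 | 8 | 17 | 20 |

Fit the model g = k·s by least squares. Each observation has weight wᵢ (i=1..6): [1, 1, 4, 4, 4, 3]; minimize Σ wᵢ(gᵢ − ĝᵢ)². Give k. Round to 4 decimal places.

k = 2.0853

Forming XᵀWX = [[668]] and XᵀWg = [1393]ᵀ gives XᵀWX·[k]ᵀ = XᵀWg.
k = 1393/668 = 2.08533.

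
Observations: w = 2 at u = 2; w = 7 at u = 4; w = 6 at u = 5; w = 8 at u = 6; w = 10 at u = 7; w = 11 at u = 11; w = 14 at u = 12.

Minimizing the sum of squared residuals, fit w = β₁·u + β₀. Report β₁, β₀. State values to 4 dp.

Entries of MᵀM: Σu·u = 395, Σu = 47, Σ1 = 7.
Moment sums: Σu·w = 469, Σw = 58.
MᵀM·[β₁, β₀]ᵀ = Mᵀw becomes [[395, 47]; [47, 7]]·[β₁, β₀]ᵀ = [469, 58]ᵀ.
Δ = 395·7 − 47² = 556.
β₁ = (469·7 − 47·58)/556 = 557/556; β₀ = (395·58 − 47·469)/556 = 867/556.

β₁ = 1.0018, β₀ = 1.5594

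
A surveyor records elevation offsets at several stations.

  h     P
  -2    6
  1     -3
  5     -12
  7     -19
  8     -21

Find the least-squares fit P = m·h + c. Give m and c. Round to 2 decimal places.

m = -2.68, c = 0.39

Normal-equation sums: Σh·h = 143, Σh = 19, Σ1 = 5.
Moment sums: Σh·P = -376, ΣP = -49.
So AᵀA·[m, c]ᵀ = AᵀP: [[143, 19]; [19, 5]]·[m, c]ᵀ = [-376, -49]ᵀ.
Eliminating c: 5·(row 1) − 19·(row 2) gives 354·m = 5·(-376) − 19·(-49) = -949, so m = -949/354.
Then c = ((-49) − 19·(-949/354))/5 = 137/354.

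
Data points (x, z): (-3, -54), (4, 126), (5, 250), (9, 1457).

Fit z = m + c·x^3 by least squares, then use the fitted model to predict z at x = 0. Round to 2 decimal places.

ẑ = -0.63

The normal system MᵀM·[m, c]ᵀ = Mᵀz is [[4, 891]; [891, 551891]]·[m, c]ᵀ = [1779, 1102925]ᵀ.
Determinant 4·551891 − 891² = 1413683.
m = (1779·551891 − 891·1102925)/1413683 = -892086/1413683; c = (4·1102925 − 891·1779)/1413683 = 2826611/1413683.
At x = 0: ẑ = (-892086/1413683)·(1) + (2826611/1413683)·(0) = -892086/1413683.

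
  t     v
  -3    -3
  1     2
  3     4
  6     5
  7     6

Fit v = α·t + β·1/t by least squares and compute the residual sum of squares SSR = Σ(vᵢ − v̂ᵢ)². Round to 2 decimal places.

Entries of XᵀX: Σt·t = 104, Σt·1/t = 5, Σ1/t·1/t = 249/196.
And Σt·v = 95, Σ1/t·v = 253/42.
Eliminating β: (249/196)·(row 1) − 5·(row 2) gives (5249/49)·α = (249/196)·95 − 5·(253/42) = 53255/588, so α = 53255/62988.
Then β = ((253/42) − 5·(53255/62988))/(249/196) = 22267/15747.
Residuals: 1471/188964, -5449/20996, 187493/188964, -14576/47241, -2527/20996; SSR = 219499/188964.

SSR = 1.16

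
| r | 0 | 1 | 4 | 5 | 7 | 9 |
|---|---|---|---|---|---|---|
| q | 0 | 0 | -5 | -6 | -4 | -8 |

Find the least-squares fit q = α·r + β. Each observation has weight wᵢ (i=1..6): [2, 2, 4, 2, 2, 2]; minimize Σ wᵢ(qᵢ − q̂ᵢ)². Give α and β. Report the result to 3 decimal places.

Entries of XᵀWX: Σwᵢ·r·r = 376, Σwᵢ·r = 60, Σwᵢ·1 = 14.
And Σwᵢ·r·q = -340, Σwᵢ·q = -56.
Normal equations: [[376, 60]; [60, 14]]·[α, β]ᵀ = [-340, -56]ᵀ.
Eliminating β: 14·(row 1) − 60·(row 2) gives 1664·α = 14·(-340) − 60·(-56) = -1400, so α = -175/208.
Then β = ((-56) − 60·(-175/208))/14 = -41/104.

α = -0.841, β = -0.394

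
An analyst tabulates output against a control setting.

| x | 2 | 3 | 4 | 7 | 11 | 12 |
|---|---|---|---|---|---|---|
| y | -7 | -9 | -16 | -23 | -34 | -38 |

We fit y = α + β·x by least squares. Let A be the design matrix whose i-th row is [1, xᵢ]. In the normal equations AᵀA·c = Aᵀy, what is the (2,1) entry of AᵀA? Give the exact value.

39

Row 2 ↔ basis x, column 1 ↔ basis 1, so (AᵀA)_{2,1} = Σᵢ x = (2)·(1) + (3)·(1) + (4)·(1) + (7)·(1) + (11)·(1) + (12)·(1) = 39.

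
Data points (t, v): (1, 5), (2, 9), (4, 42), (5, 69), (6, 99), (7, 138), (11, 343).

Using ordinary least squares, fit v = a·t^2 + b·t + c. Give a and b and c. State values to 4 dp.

a = 2.9580, b = -1.4874, c = 1.8760

Entries of XᵀX: Σt^2·t^2 = 19236, Σt^2·t = 2088, Σt^2 = 252, Σt·t = 252, Σt = 36, Σ1 = 7.
Right-hand side: Σt^2·v = 54267, Σt·v = 5869, Σv = 705.
Inverting the 3×3 Gram matrix, [a, b, c]ᵀ = [4295/1452, -589/396, 227/121]ᵀ.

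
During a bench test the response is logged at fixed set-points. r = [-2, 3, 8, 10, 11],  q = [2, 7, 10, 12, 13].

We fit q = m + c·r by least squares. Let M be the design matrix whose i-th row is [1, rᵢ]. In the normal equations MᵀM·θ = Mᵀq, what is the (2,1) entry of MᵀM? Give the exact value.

Row 2 ↔ basis r, column 1 ↔ basis 1, so (MᵀM)_{2,1} = Σᵢ r = (-2)·(1) + (3)·(1) + (8)·(1) + (10)·(1) + (11)·(1) = 30.

30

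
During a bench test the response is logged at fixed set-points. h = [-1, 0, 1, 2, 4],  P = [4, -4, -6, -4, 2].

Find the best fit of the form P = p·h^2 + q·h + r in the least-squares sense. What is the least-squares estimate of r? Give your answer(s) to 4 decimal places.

With design matrix X, XᵀX = [[274, 72, 22]; [72, 22, 6]; [22, 6, 5]] and XᵀP = [14, -10, -8]ᵀ.
Solving the 3×3 system (Gaussian elimination) gives p = 933/679, q = -2893/679, r = -1720/679.

r = -2.5331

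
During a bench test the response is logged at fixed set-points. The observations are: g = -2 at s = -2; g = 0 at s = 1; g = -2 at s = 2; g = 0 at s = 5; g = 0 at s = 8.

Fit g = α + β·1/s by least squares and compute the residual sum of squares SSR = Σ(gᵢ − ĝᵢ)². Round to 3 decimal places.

SSR = 3.867

Compute the Gram sums: Σ1 = 5, Σ1/s = 53/40, Σ1/s·1/s = 2489/1600.
And Σg = -4, Σ1/s·g = 0.
So XᵀX·[α, β]ᵀ = Xᵀg: [[5, 53/40]; [53/40, 2489/1600]]·[α, β]ᵀ = [-4, 0]ᵀ.
Δ = 5·(2489/1600) − (53/40)² = 2409/400.
α = ((-4)·(2489/1600) − (53/40)·0)/(2409/400) = -2489/2409; β = (5·0 − (53/40)·(-4))/(2409/400) = 2120/2409.
Residuals: -423/803, 123/803, -3389/2409, 2065/2409, 2224/2409; SSR = 9316/2409.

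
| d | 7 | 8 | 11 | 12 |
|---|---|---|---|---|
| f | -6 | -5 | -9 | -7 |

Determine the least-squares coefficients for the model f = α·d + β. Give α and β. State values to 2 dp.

α = -0.50, β = -2.00

Normal-equation sums: Σd·d = 378, Σd = 38, Σ1 = 4.
Moment sums: Σd·f = -265, Σf = -27.
So AᵀA·[α, β]ᵀ = Aᵀf: [[378, 38]; [38, 4]]·[α, β]ᵀ = [-265, -27]ᵀ.
Determinant 378·4 − 38² = 68.
α = ((-265)·4 − 38·(-27))/68 = -1/2; β = (378·(-27) − 38·(-265))/68 = -2.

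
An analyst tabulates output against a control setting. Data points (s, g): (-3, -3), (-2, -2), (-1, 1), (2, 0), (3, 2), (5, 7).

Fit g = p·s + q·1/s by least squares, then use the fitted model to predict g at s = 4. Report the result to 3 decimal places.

With design matrix A, AᵀA = [[52, 6]; [6, 793/450]] and Aᵀg = [53, 46/15]ᵀ.
Δ = 52·(793/450) − 6² = 12518/225.
p = (53·(793/450) − 6·(46/15))/(12518/225) = 33749/25036; q = (52·(46/15) − 6·53)/(12518/225) = -17835/6259.
At s = 4: ĝ = (33749/25036)·(4) + (-17835/6259)·(1/4) = 10651/2276.

ĝ = 4.680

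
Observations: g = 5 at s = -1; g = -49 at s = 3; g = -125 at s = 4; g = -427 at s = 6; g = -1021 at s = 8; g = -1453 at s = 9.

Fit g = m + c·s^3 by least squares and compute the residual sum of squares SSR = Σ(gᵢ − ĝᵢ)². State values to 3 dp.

Setting ∂/∂m … = 0 gives: 6·m + 1547·c = -3070;  1547·m + 845067·c = -1683549.
(Σ1 = 6, Σs^3 = 1547, Σs^3·s^3 = 845067, Σg = -3070, Σs^3·g = -1683549.)
Eliminating c: 845067·(row 1) − 1547·(row 2) gives 2677193·m = 845067·(-3070) − 1547·(-1683549) = 10094613, so m = 10094613/2677193.
Then c = ((-1683549) − 1547·(10094613/2677193))/845067 = -5352004/2677193.
Residuals: -2060652/2677193, 3227038/2677193, -2215482/2677193, 2776840/2677193, -3282618/2677193, 1554874/2677193; SSR = 15117504/2677193.

SSR = 5.647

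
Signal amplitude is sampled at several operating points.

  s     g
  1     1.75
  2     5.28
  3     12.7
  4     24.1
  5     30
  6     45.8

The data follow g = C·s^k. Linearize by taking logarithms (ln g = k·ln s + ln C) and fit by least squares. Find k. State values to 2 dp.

Taking logs, ln g = k·ln s + ln C, so regress ln g on ln s.
Sums: Σln s = 6.5793, Σ(ln s)² = 9.4099, Σln g = 15.1728, Σln s·ln g = 20.6833.
Normal system: [[9.4099, 6.5793]; [6.5793, 6]]·[k, ln C]ᵀ = [20.6833, 15.1728]ᵀ.
Slope k = (n·Σln s·ln g − Σln s·Σln g)/(n·Σ(ln s)² − (Σln s)²) = (6·20.6833 − 6.5793·15.1728)/13.1729 = 1.84270; ln C = (Σln g − k·Σln s)/n = 0.50820.

k = 1.84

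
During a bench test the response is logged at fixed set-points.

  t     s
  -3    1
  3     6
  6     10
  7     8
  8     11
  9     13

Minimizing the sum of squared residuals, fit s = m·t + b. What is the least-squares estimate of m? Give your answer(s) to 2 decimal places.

Normal-equation sums: Σt·t = 248, Σt = 30, Σ1 = 6.
Moment sums: Σt·s = 336, Σs = 49.
Normal equations: [[248, 30]; [30, 6]]·[m, b]ᵀ = [336, 49]ᵀ.
Eliminating b: 6·(row 1) − 30·(row 2) gives 588·m = 6·336 − 30·49 = 546, so m = 13/14.
Then b = (49 − 30·(13/14))/6 = 74/21.

m = 0.93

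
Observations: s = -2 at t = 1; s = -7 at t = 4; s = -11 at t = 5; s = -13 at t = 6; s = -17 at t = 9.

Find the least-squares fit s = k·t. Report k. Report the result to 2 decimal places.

k = -1.99

From the data, Σt·t = 159.
Right-hand side: Σt·s = -316.
AᵀA·[k]ᵀ = Aᵀs becomes [[159]]·[k]ᵀ = [-316]ᵀ.
k = (-316)/159 = -1.98742.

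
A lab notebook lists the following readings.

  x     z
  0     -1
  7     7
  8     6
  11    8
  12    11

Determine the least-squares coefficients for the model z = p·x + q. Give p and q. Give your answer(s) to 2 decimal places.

Compute the Gram sums: Σx·x = 378, Σx = 38, Σ1 = 5.
Moment sums: Σx·z = 317, Σz = 31.
MᵀM·[p, q]ᵀ = Mᵀz becomes [[378, 38]; [38, 5]]·[p, q]ᵀ = [317, 31]ᵀ.
Eliminating q: 5·(row 1) − 38·(row 2) gives 446·p = 5·317 − 38·31 = 407, so p = 407/446.
Then q = (31 − 38·(407/446))/5 = -164/223.

p = 0.91, q = -0.74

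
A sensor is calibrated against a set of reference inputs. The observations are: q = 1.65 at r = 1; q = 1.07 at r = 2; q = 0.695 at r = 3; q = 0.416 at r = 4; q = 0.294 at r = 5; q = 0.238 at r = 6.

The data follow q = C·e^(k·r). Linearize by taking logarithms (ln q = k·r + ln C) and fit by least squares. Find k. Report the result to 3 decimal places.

k = -0.402

Let Y = ln q. Fitting Y = k·r + ln C by least squares:
Sums: Σr = 21.0000, Σ(r)² = 91.0000, Σln q = -3.3321, Σr·ln q = -18.6975.
Normal system: [[91.0000, 21.0000]; [21.0000, 6]]·[k, ln C]ᵀ = [-18.6975, -3.3321]ᵀ.
Δ = 91.0000·6 − (21.0000)² = 105.0000; k = (-18.6975·6 − 21.0000·-3.3321)/105.0000 = -0.40200, ln C = (91.0000·-3.3321 − 21.0000·-18.6975)/105.0000 = 0.85165.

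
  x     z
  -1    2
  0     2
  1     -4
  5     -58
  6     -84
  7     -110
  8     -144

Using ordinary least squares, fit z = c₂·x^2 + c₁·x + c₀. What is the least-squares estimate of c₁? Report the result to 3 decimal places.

c₁ = -2.133

Compute the Gram sums: Σx^2·x^2 = 8420, Σx^2·x = 1196, Σx^2 = 176, Σx·x = 176, Σx = 26, Σ1 = 7.
Right-hand side: Σx^2·z = -19082, Σx·z = -2722, Σz = -396.
AᵀA·[c₂, c₁, c₀]ᵀ = Aᵀz becomes [[8420, 1196, 176]; [1196, 176, 26]; [176, 26, 7]]·[c₂, c₁, c₀]ᵀ = [-19082, -2722, -396]ᵀ.
Inverting the 3×3 Gram matrix, [c₂, c₁, c₀]ᵀ = [-20275/10164, -21677/10164, 2549/1694]ᵀ.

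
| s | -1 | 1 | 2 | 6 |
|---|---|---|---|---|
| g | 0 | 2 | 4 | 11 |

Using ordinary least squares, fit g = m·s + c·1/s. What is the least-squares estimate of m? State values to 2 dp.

Setting ∂/∂m … = 0 gives: 42·m + 4·c = 76;  4·m + (41/18)·c = 35/6.
Eliminating c: (41/18)·(row 1) − 4·(row 2) gives (239/3)·m = (41/18)·76 − 4·(35/6) = 1348/9, so m = 1348/717.
Then c = ((35/6) − 4·(1348/717))/(41/18) = -177/239.

m = 1.88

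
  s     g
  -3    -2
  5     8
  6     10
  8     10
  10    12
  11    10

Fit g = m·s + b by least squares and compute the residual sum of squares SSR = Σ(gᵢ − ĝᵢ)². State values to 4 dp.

With design matrix M, MᵀM = [[355, 37]; [37, 6]] and Mᵀg = [416, 48]ᵀ.
Eliminating b: 6·(row 1) − 37·(row 2) gives 761·m = 6·416 − 37·48 = 720, so m = 720/761.
Then b = (48 − 37·(720/761))/6 = 1648/761.
Residuals: -1010/761, 840/761, 1642/761, 202/761, 284/761, -1958/761; SSR = 11008/761.

SSR = 14.4652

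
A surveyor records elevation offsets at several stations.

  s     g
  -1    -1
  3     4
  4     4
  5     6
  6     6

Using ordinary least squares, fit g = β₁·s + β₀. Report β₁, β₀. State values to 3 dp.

Normal-equation sums: Σs·s = 87, Σs = 17, Σ1 = 5.
For Mᵀg: Σs·g = 95, Σg = 19.
det = 87·5 − 17² = 146.
β₁ = (95·5 − 17·19)/146 = 76/73; β₀ = (87·19 − 17·95)/146 = 19/73.

β₁ = 1.041, β₀ = 0.260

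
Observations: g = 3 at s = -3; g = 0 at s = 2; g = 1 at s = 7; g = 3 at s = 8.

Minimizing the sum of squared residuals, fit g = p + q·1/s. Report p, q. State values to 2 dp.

From the data, Σ1 = 4, Σ1/s = 73/168, Σ1/s·1/s = 11209/28224.
For Aᵀg: Σg = 7, Σ1/s·g = -27/56.
Δ = 4·(11209/28224) − (73/168)² = 13169/9408.
p = (7·(11209/28224) − (73/168)·(-27/56))/(13169/9408) = 84376/39507; q = (4·(-27/56) − (73/168)·7)/(13169/9408) = -46760/13169.

p = 2.14, q = -3.55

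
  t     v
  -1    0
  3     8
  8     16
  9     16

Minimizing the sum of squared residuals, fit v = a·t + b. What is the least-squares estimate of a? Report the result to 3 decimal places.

Compute the Gram sums: Σt·t = 155, Σt = 19, Σ1 = 4.
For Aᵀv: Σt·v = 296, Σv = 40.
Normal equations: [[155, 19]; [19, 4]]·[a, b]ᵀ = [296, 40]ᵀ.
Determinant 155·4 − 19² = 259.
a = (296·4 − 19·40)/259 = 424/259; b = (155·40 − 19·296)/259 = 576/259.

a = 1.637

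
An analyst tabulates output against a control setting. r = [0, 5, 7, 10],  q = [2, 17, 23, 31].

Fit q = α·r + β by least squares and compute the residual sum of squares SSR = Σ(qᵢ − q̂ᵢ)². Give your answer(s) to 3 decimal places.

Sums needed: Σr·r = 174, Σr = 22, Σ1 = 4.
Moment sums: Σr·q = 556, Σq = 73.
So XᵀX·[α, β]ᵀ = Xᵀq: [[174, 22]; [22, 4]]·[α, β]ᵀ = [556, 73]ᵀ.
Determinant 174·4 − 22² = 212.
α = (556·4 − 22·73)/212 = 309/106; β = (174·73 − 22·556)/212 = 235/106.
Residuals: -23/106, 11/53, 20/53, -39/106; SSR = 39/106.

SSR = 0.368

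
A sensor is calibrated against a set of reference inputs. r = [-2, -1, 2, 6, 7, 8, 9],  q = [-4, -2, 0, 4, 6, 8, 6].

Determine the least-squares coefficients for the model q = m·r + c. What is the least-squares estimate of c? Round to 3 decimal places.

Sums needed: Σr·r = 239, Σr = 29, Σ1 = 7.
Right-hand side: Σr·q = 194, Σq = 18.
Normal equations: [[239, 29]; [29, 7]]·[m, c]ᵀ = [194, 18]ᵀ.
Eliminating c: 7·(row 1) − 29·(row 2) gives 832·m = 7·194 − 29·18 = 836, so m = 209/208.
Then c = (18 − 29·(209/208))/7 = -331/208.

c = -1.591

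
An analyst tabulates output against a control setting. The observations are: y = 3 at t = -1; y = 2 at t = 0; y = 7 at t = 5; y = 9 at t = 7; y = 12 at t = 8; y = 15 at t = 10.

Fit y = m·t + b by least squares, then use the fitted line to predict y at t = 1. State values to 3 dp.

Compute the Gram sums: Σt·t = 239, Σt = 29, Σ1 = 6.
For Xᵀy: Σt·y = 341, Σy = 48.
Determinant 239·6 − 29² = 593.
m = (341·6 − 29·48)/593 = 654/593; b = (239·48 − 29·341)/593 = 1583/593.
At t = 1: ŷ = (654/593)·(1) + (1583/593)·(1) = 2237/593.

ŷ = 3.772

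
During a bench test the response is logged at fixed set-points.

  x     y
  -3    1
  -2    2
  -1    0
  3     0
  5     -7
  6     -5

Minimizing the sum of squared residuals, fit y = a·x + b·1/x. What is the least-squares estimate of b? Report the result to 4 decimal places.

b = 1.4182

Entries of AᵀA: Σx·x = 84, Σx·1/x = 6, Σ1/x·1/x = 77/50.
And Σx·y = -72, Σ1/x·y = -107/30.
AᵀA·[a, b]ᵀ = Aᵀy becomes [[84, 6]; [6, 77/50]]·[a, b]ᵀ = [-72, -107/30]ᵀ.
Determinant 84·(77/50) − 6² = 2334/25.
a = ((-72)·(77/50) − 6·(-107/30))/(2334/25) = -2237/2334; b = (84·(-107/30) − 6·(-72))/(2334/25) = 1655/1167.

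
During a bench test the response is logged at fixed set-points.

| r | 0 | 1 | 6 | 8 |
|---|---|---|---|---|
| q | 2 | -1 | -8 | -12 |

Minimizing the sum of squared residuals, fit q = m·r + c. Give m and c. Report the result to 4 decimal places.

The normal equations are: 101·m + 15·c = -145;  15·m + 4·c = -19.
(Σr·r = 101, Σr = 15, Σ1 = 4, Σr·q = -145, Σq = -19.)
Δ = 101·4 − 15² = 179.
m = ((-145)·4 − 15·(-19))/179 = -295/179; c = (101·(-19) − 15·(-145))/179 = 256/179.

m = -1.6480, c = 1.4302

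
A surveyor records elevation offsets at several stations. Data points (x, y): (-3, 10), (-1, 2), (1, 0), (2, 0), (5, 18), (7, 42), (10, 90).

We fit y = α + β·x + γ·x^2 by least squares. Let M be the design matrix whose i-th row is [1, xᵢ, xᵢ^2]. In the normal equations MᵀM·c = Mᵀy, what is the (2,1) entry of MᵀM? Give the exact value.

21

Row 2 ↔ basis x, column 1 ↔ basis 1, so (MᵀM)_{2,1} = Σᵢ x = (-3)·(1) + (-1)·(1) + (1)·(1) + (2)·(1) + (5)·(1) + (7)·(1) + (10)·(1) = 21.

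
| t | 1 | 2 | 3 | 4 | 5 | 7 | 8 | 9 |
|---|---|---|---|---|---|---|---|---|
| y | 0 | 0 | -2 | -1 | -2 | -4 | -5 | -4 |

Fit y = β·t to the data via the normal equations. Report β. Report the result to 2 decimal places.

β = -0.50

Sums needed: Σt·t = 249.
And Σt·y = -124.
Normal equations: [[249]]·[β]ᵀ = [-124]ᵀ.
β = (-124)/249 = -0.497992.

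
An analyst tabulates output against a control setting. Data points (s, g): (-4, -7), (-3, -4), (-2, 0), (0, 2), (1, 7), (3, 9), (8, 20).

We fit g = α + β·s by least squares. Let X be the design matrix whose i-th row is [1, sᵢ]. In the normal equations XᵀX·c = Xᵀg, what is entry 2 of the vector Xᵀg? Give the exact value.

Entry 2 ↔ basis s, so (Xᵀg)_{2} = Σᵢ (s)·gᵢ = (-4)·(-7) + (-3)·(-4) + (-2)·(0) + (0)·(2) + (1)·(7) + (3)·(9) + (8)·(20) = 234.

234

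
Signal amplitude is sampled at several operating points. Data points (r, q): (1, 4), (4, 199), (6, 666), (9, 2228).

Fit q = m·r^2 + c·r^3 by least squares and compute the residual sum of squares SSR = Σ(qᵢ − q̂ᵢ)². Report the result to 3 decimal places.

SSR = 0.853

Entries of XᵀX: Σr^2·r^2 = 8114, Σr^2·r^3 = 67850, Σr^3·r^3 = 582194.
Right-hand side: Σr^2·q = 207632, Σr^3·q = 1780808.
So XᵀX·[m, c]ᵀ = Xᵀq: [[8114, 67850]; [67850, 582194]]·[m, c]ᵀ = [207632, 1780808]ᵀ.
Δ = 8114·582194 − 67850² = 120299616.
m = (207632·582194 − 67850·1780808)/120299616 = 376957/835414; c = (8114·1780808 − 67850·207632)/120299616 = 2511423/835414.
Residuals: 226638/417707, -15147/24571, 173952/417707, -29246/417707; SSR = 356195/417707.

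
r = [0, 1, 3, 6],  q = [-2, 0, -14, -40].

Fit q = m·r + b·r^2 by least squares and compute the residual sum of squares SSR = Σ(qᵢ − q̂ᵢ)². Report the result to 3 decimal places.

Normal-equation sums: Σr·r = 46, Σr·r^2 = 244, Σr^2·r^2 = 1378.
For Mᵀq: Σr·q = -282, Σr^2·q = -1566.
Normal equations: [[46, 244]; [244, 1378]]·[m, b]ᵀ = [-282, -1566]ᵀ.
Eliminating b: 1378·(row 1) − 244·(row 2) gives 3852·m = 1378·(-282) − 244·(-1566) = -6492, so m = -541/321.
Then b = ((-1566) − 244·(-541/321))/1378 = -269/321.
Residuals: -2, 270/107, -150/107, 30/107; SSR = 1328/107.

SSR = 12.411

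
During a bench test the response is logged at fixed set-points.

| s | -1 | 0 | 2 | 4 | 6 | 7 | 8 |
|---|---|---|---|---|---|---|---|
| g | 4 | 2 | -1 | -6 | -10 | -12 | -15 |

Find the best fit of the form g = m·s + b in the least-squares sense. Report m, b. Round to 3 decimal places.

The normal equations are: 170·m + 26·b = -294;  26·m + 7·b = -38.
(Σs·s = 170, Σs = 26, Σ1 = 7, Σs·g = -294, Σg = -38.)
Δ = 170·7 − 26² = 514.
m = ((-294)·7 − 26·(-38))/514 = -535/257; b = (170·(-38) − 26·(-294))/514 = 592/257.

m = -2.082, b = 2.304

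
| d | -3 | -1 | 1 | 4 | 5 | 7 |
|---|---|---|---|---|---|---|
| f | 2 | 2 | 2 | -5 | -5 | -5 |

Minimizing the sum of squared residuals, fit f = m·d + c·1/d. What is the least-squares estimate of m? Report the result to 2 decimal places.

The normal equations are: 101·m + 6·c = -86;  6·m + (394081/176400)·c = -305/84.
(Σd·d = 101, Σd·1/d = 6, Σ1/d·1/d = 394081/176400, Σd·f = -86, Σ1/d·f = -305/84.)
Eliminating c: (394081/176400)·(row 1) − 6·(row 2) gives (33451781/176400)·m = (394081/176400)·(-86) − 6·(-305/84) = -15023983/88200, so m = -30047966/33451781.
Then c = ((-305/84) − 6·(-30047966/33451781))/(394081/176400) = 26331900/33451781.

m = -0.90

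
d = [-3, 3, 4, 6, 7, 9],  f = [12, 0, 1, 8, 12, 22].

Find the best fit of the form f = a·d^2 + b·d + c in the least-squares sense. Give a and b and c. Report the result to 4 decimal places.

a = 0.4703, b = -1.9302, c = 1.8553

The normal equations are: 10676·a + 1352·b + 200·c = 2782;  1352·a + 200·b + 26·c = 298;  200·a + 26·b + 6·c = 55.
Inverting the 3×3 Gram matrix, [a, b, c]ᵀ = [4491/9550, -18433/9550, 8859/4775]ᵀ.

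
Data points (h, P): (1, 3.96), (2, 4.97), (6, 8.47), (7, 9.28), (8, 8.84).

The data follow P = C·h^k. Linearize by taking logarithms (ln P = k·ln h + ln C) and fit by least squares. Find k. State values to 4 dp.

k = 0.4231

Taking logs, ln P = k·ln h + ln C, so regress ln P on ln h.
Σln h = 6.5103, Σ(ln h)² = 11.8015, Σln P = 9.5233, Σln h·ln P = 13.8065.
Equations: 11.8015·k + 6.5103·ln C = 13.8065;  6.5103·k + 5·ln C = 9.5233.
Δ = 11.8015·5 − (6.5103)² = 16.6240; k = (13.8065·5 − 6.5103·9.5233)/16.6240 = 0.42306, ln C = (11.8015·9.5233 − 6.5103·13.8065)/16.6240 = 1.35382.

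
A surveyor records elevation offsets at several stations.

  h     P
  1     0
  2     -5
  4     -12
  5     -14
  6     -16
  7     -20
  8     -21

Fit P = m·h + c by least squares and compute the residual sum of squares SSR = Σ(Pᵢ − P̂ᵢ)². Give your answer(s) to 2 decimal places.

MᵀM·[m, c]ᵀ = MᵀP reads: 195·m + 33·c = -532;  33·m + 7·c = -88.
Eliminating c: 7·(row 1) − 33·(row 2) gives 276·m = 7·(-532) − 33·(-88) = -820, so m = -205/69.
Then c = ((-88) − 33·(-205/69))/7 = 33/23.
Residuals: 106/69, -34/69, -107/69, -40/69, 9/23, -44/69, 4/3; SSR = 530/69.

SSR = 7.68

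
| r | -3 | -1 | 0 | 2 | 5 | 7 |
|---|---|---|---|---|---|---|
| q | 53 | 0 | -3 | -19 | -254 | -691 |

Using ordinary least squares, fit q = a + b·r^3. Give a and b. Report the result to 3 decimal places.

AᵀA·[a, b]ᵀ = Aᵀq reads: 6·a + 448·b = -914;  448·a + 134068·b = -270346.
(Σ1 = 6, Σr^3 = 448, Σr^3·r^3 = 134068, Σq = -914, Σr^3·q = -270346.)
Determinant 6·134068 − 448² = 603704.
a = ((-914)·134068 − 448·(-270346))/603704 = -177893/75463; b = (6·(-270346) − 448·(-914))/603704 = -303151/150926.

a = -2.357, b = -2.009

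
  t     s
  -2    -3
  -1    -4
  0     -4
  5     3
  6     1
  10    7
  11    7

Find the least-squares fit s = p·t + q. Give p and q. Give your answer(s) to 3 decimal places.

Sums needed: Σt·t = 287, Σt = 29, Σ1 = 7.
For Xᵀs: Σt·s = 178, Σs = 7.
XᵀX·[p, q]ᵀ = Xᵀs becomes [[287, 29]; [29, 7]]·[p, q]ᵀ = [178, 7]ᵀ.
Eliminating q: 7·(row 1) − 29·(row 2) gives 1168·p = 7·178 − 29·7 = 1043, so p = 1043/1168.
Then q = (7 − 29·(1043/1168))/7 = -3153/1168.

p = 0.893, q = -2.699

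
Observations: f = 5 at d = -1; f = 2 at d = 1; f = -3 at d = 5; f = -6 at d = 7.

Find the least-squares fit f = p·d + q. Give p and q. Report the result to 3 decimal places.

Entries of XᵀX: Σd·d = 76, Σd = 12, Σ1 = 4.
And Σd·f = -60, Σf = -2.
Normal equations: [[76, 12]; [12, 4]]·[p, q]ᵀ = [-60, -2]ᵀ.
Determinant 76·4 − 12² = 160.
p = ((-60)·4 − 12·(-2))/160 = -27/20; q = (76·(-2) − 12·(-60))/160 = 71/20.

p = -1.350, q = 3.550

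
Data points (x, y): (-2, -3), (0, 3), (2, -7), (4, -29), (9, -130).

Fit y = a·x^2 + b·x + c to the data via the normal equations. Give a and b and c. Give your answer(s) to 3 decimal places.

a = -1.477, b = -1.328, c = 1.262

Forming MᵀM = [[6849, 793, 105]; [793, 105, 13]; [105, 13, 5]] and Mᵀy = [-11034, -1294, -166]ᵀ gives MᵀM·[a, b, c]ᵀ = Mᵀy.
Inverting the 3×3 Gram matrix, [a, b, c]ᵀ = [-27803/18829, -25008/18829, 23761/18829]ᵀ.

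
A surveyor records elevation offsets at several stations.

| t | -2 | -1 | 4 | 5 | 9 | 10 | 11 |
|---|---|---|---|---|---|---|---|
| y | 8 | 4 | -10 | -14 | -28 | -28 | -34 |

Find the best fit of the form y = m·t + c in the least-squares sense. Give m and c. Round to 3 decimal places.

m = -3.140, c = 1.579

The normal system MᵀM·[m, c]ᵀ = Mᵀy is [[348, 36]; [36, 7]]·[m, c]ᵀ = [-1036, -102]ᵀ.
Δ = 348·7 − 36² = 1140.
m = ((-1036)·7 − 36·(-102))/1140 = -179/57; c = (348·(-102) − 36·(-1036))/1140 = 30/19.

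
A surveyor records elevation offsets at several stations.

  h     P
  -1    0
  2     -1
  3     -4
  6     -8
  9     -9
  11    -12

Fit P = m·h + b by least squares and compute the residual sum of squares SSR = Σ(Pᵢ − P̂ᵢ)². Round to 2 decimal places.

SSR = 5.25

With design matrix X, XᵀX = [[252, 30]; [30, 6]] and XᵀP = [-275, -34]ᵀ.
Δ = 252·6 − 30² = 612.
m = ((-275)·6 − 30·(-34))/612 = -35/34; b = (252·(-34) − 30·(-275))/612 = -53/102.
Residuals: -26/51, 161/102, -20/51, -133/102, 40/51, -8/51; SSR = 535/102.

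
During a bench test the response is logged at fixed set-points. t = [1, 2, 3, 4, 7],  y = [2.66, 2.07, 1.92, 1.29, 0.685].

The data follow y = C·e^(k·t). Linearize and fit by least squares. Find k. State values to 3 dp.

k = -0.228

With ln yᵢ as the transformed response and tᵢ as the regressor:
Over the data: Σt = 17.0000, Σ(t)² = 79.0000, Σln y = 2.2345, Σt·ln y = 2.7606.
Normal system: [[79.0000, 17.0000]; [17.0000, 5]]·[k, ln C]ᵀ = [2.7606, 2.2345]ᵀ.
Δ = 79.0000·5 − (17.0000)² = 106.0000; k = (2.7606·5 − 17.0000·2.2345)/106.0000 = -0.22815, ln C = (79.0000·2.2345 − 17.0000·2.7606)/106.0000 = 1.22260.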